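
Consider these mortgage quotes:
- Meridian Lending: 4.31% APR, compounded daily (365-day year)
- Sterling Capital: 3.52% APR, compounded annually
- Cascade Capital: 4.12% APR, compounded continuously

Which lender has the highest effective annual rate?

Meridian Lending

Meridian Lending: (1 + 0.0431/365)^365 − 1 = 4.404%
Sterling Capital: compounded annually, EAR = 3.520%
Cascade Capital: e^0.0412 − 1 = 4.206%
The highest effective annual rate is Meridian Lending at 4.404%.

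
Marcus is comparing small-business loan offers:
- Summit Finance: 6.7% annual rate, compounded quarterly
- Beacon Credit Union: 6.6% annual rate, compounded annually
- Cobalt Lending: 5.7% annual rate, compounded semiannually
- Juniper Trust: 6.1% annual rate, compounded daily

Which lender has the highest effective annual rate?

Summit Finance: (1 + 0.067/4)^4 − 1 = 6.870%
Beacon Credit Union: compounded annually, EAR = 6.600%
Cobalt Lending: (1 + 0.057/2)^2 − 1 = 5.781%
Juniper Trust: (1 + 0.061/365)^365 − 1 = 6.289%
The highest effective annual rate is Summit Finance at 6.870%.

Summit Finance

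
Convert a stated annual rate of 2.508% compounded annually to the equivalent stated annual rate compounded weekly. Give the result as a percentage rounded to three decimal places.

Compounded annually, EAR = nominal = 0.025080.
Solve (1 + r/52)^52 = 1.025080: r/52 = 1.025080^(1/52) − 1 = 0.000476, so r = 0.024777 = 2.478%.

2.478%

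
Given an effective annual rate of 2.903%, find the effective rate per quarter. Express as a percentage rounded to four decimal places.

0.7180%

The per-quarter rate i satisfies (1 + i)^4 = 1 + 0.02903.
i = 1.02903^(1/4) − 1 = 0.0071798 = 0.7180%.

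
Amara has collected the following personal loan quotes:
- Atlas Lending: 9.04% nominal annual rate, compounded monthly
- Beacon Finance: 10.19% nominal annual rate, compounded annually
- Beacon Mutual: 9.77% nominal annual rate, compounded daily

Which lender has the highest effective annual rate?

Beacon Mutual

Atlas Lending: (1 + 0.0904/12)^12 − 1 = 9.424%
Beacon Finance: compounded annually, EAR = 10.190%
Beacon Mutual: (1 + 0.0977/365)^365 − 1 = 10.262%
The highest effective annual rate is Beacon Mutual at 10.262%.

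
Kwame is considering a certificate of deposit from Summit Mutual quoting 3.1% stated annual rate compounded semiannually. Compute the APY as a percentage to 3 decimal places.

EAR = (1 + 0.031/2)^2 − 1.
= (1 + 0.015500)^2 − 1 = 1.031240 − 1 = 3.124%.

3.124%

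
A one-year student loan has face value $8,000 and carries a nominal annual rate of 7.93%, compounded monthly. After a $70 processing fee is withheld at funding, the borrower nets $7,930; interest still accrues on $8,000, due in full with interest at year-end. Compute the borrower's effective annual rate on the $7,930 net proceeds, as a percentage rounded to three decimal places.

9.180%

Amount owed after one year: 8,000 × (1 + 0.0793/12)^12 = 8,000 × 1.082247 = $8,657.97.
Effective rate on net proceeds: 8,657.97 / 7,930 − 1 = 0.091800 = 9.180%.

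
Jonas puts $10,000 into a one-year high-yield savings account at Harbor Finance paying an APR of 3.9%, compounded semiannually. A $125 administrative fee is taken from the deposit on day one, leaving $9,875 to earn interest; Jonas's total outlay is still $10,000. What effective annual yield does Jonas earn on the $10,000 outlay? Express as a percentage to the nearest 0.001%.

Value after one year: 9,875 × (1 + 0.039/2)^2 = 9,875 × 1.039380 = $10,263.88.
Effective yield on the $10,000 outlay: 10,263.88 / 10,000 − 1 = 0.026388 = 2.639%.

2.639%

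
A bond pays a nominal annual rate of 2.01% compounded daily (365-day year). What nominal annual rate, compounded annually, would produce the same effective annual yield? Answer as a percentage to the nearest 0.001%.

2.030%

EAR = (1 + 0.0201/365)^365 − 1 = 0.020303.
Compounded annually, the equivalent nominal rate is the EAR itself: 2.030%.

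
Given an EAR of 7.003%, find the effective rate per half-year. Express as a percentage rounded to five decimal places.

The per-half-year rate i satisfies (1 + i)^2 = 1 + 0.07003.
i = 1.07003^(1/2) − 1 = 0.0344225 = 3.44225%.

3.44225%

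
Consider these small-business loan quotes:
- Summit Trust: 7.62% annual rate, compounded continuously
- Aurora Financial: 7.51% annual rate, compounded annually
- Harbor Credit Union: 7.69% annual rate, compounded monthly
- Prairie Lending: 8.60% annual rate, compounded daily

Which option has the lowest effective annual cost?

Summit Trust: e^0.0762 − 1 = 7.918%
Aurora Financial: compounded annually, EAR = 7.510%
Harbor Credit Union: (1 + 0.0769/12)^12 − 1 = 7.967%
Prairie Lending: (1 + 0.0860/365)^365 − 1 = 8.980%
The lowest effective annual rate is Aurora Financial at 7.510%.

Aurora Financial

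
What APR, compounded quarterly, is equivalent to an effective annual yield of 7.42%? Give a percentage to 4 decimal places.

7.2220%

(1 + r/4)^4 − 1 = 0.0742, so 1 + r/4 = 1.0742^(1/4).
r/4 = 0.018055, so r = 0.072220 = 7.2220%.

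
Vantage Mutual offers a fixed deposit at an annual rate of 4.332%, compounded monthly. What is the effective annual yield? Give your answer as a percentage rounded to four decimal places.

EAR = (1 + 0.04332/12)^12 − 1.
= 1.044191 − 1 = 4.4191%.

4.4191%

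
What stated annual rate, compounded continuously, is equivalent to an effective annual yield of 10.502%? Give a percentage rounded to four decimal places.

9.9863%

Continuous: nominal r satisfies e^r − 1 = 0.10502.
r = ln(1 + 0.10502) = ln(1.10502) = 0.099863 = 9.9863%.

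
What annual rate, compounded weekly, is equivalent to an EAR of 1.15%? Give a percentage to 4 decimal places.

1.1436%

(1 + r/52)^52 − 1 = 0.0115, so 1 + r/52 = 1.0115^(1/52).
r/52 = 0.000220, so r = 0.011436 = 1.1436%.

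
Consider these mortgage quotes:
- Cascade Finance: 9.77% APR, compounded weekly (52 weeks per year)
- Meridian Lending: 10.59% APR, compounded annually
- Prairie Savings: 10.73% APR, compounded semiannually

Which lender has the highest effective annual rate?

Cascade Finance: (1 + 0.0977/52)^52 − 1 = 10.253%
Meridian Lending: compounded annually, EAR = 10.590%
Prairie Savings: (1 + 0.1073/2)^2 − 1 = 11.018%
The highest effective annual rate is Prairie Savings at 11.018%.

Prairie Savings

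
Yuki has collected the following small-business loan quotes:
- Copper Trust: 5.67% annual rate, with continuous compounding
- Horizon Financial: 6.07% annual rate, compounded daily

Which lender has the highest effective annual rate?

Copper Trust: e^0.0567 − 1 = 5.834%
Horizon Financial: (1 + 0.0607/365)^365 − 1 = 6.257%
The highest effective annual rate is Horizon Financial at 6.257%.

Horizon Financial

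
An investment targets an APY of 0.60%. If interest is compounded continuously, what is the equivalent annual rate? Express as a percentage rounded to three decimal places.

Continuous: nominal r satisfies e^r − 1 = 0.0060.
r = ln(1 + 0.0060) = ln(1.0060) = 0.005982 = 0.598%.

0.598%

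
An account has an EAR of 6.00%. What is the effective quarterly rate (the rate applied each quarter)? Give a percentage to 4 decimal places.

The per-quarter rate i satisfies (1 + i)^4 = 1 + 0.0600.
i = 1.0600^(1/4) − 1 = 0.0146738 = 1.4674%.

1.4674%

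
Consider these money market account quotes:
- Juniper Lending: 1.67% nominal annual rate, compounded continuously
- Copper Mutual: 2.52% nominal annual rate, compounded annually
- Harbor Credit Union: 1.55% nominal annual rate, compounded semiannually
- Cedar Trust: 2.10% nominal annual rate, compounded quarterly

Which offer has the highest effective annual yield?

Juniper Lending: e^0.0167 − 1 = 1.684%
Copper Mutual: compounded annually, EAR = 2.520%
Harbor Credit Union: (1 + 0.0155/2)^2 − 1 = 1.556%
Cedar Trust: (1 + 0.0210/4)^4 − 1 = 2.117%
The highest effective annual rate is Copper Mutual at 2.520%.

Copper Mutual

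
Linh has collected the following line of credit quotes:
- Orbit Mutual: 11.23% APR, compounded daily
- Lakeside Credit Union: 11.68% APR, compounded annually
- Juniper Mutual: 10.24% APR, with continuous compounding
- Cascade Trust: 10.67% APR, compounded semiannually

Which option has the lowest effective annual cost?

Juniper Mutual

Orbit Mutual: (1 + 0.1123/365)^365 − 1 = 11.883%
Lakeside Credit Union: compounded annually, EAR = 11.680%
Juniper Mutual: e^0.1024 − 1 = 10.783%
Cascade Trust: (1 + 0.1067/2)^2 − 1 = 10.955%
The lowest effective annual rate is Juniper Mutual at 10.783%.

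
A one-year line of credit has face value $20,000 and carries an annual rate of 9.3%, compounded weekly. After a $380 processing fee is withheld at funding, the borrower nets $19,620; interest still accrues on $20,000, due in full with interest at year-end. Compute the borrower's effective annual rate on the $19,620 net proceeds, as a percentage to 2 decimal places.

Amount owed after one year: 20,000 × (1 + 0.093/52)^52 = 20,000 × 1.097371 = $21,947.41.
Effective rate on net proceeds: 21,947.41 / 19,620 − 1 = 0.118624 = 11.86%.

11.86%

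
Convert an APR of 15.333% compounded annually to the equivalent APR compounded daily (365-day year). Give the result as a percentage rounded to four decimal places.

Compounded annually, EAR = nominal = 0.153330.
Solve (1 + r/365)^365 = 1.153330: r/365 = 1.153330^(1/365) − 1 = 0.000391, so r = 0.142681 = 14.2681%.

14.2681%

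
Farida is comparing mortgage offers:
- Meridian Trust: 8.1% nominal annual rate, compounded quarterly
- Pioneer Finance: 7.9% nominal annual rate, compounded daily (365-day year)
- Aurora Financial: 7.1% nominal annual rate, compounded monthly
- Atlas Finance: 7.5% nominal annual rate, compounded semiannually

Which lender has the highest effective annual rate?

Meridian Trust

Meridian Trust: (1 + 0.081/4)^4 − 1 = 8.349%
Pioneer Finance: (1 + 0.079/365)^365 − 1 = 8.220%
Aurora Financial: (1 + 0.071/12)^12 − 1 = 7.336%
Atlas Finance: (1 + 0.075/2)^2 − 1 = 7.641%
The highest effective annual rate is Meridian Trust at 8.349%.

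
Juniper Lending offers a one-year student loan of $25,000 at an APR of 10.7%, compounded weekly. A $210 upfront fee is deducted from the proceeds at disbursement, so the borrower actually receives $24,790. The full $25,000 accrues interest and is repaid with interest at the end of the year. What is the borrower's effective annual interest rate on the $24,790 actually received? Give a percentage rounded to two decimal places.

12.22%

Amount owed after one year: 25,000 × (1 + 0.107/52)^52 = 25,000 × 1.112812 = $27,820.30.
Effective rate on net proceeds: 27,820.30 / 24,790 − 1 = 0.122239 = 12.22%.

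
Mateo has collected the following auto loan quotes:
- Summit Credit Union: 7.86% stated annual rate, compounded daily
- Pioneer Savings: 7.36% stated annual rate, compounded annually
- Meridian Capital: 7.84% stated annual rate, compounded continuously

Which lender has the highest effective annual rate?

Summit Credit Union

Summit Credit Union: (1 + 0.0786/365)^365 − 1 = 8.176%
Pioneer Savings: compounded annually, EAR = 7.360%
Meridian Capital: e^0.0784 − 1 = 8.156%
The highest effective annual rate is Summit Credit Union at 8.176%.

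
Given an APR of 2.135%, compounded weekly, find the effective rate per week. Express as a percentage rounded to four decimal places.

0.0411%

With a nominal annual rate compounded weekly, the periodic rate is the nominal rate divided by 52.
i = 0.02135 / 52 = 0.0004106 = 0.0411%.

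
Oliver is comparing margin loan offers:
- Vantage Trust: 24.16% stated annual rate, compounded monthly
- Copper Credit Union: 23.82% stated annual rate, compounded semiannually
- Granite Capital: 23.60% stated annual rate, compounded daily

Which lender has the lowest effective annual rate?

Copper Credit Union

Vantage Trust: (1 + 0.2416/12)^12 − 1 = 27.023%
Copper Credit Union: (1 + 0.2382/2)^2 − 1 = 25.238%
Granite Capital: (1 + 0.2360/365)^365 − 1 = 26.608%
The lowest effective annual rate is Copper Credit Union at 25.238%.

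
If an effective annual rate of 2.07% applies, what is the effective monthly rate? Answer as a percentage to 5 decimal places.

The per-month rate i satisfies (1 + i)^12 = 1 + 0.0207.
i = 1.0207^(1/12) − 1 = 0.0017088 = 0.17088%.

0.17088%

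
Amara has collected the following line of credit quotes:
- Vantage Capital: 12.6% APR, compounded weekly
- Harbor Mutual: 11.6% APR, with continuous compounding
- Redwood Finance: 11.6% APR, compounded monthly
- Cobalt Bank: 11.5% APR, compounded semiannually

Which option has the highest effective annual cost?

Vantage Capital: (1 + 0.126/52)^52 − 1 = 13.411%
Harbor Mutual: e^0.116 − 1 = 12.300%
Redwood Finance: (1 + 0.116/12)^12 − 1 = 12.237%
Cobalt Bank: (1 + 0.115/2)^2 − 1 = 11.831%
The highest effective annual rate is Vantage Capital at 13.411%.

Vantage Capital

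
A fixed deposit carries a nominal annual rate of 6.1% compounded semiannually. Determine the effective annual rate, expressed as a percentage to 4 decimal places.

6.1930%

EAR = (1 + 0.061/2)^2 − 1.
= 1.061930 − 1 = 6.1930%.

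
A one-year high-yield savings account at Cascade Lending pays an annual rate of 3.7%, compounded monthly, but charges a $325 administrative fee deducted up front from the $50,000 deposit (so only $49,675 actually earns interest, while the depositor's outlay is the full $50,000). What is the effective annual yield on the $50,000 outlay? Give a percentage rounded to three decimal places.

Value after one year: 49,675 × (1 + 0.037/12)^12 = 49,675 × 1.037634 = $51,544.47.
Effective yield on the $50,000 outlay: 51,544.47 / 50,000 − 1 = 0.030889 = 3.089%.

3.089%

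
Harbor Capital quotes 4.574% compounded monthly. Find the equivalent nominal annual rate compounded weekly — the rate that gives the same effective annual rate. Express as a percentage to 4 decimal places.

4.5673%

EAR = (1 + 0.04574/12)^12 − 1 = 0.046711.
Solve (1 + r/52)^52 = 1.046711: r/52 = 1.046711^(1/52) − 1 = 0.000878, so r = 0.045673 = 4.5673%.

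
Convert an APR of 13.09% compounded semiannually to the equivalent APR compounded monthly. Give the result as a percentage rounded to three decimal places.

EAR = (1 + 0.1309/2)^2 − 1 = 0.135184.
Solve (1 + r/12)^12 = 1.135184: r/12 = 1.135184^(1/12) − 1 = 0.010622, so r = 0.127467 = 12.747%.

12.747%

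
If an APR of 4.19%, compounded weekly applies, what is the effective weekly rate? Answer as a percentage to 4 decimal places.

0.0806%

With a nominal annual rate compounded weekly, the periodic rate is the nominal rate divided by 52.
i = 0.0419 / 52 = 0.0008058 = 0.0806%.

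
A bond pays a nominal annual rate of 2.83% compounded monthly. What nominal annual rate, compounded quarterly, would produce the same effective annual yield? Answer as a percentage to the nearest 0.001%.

2.837%

EAR = (1 + 0.0283/12)^12 − 1 = 0.028670.
Solve (1 + r/4)^4 = 1.028670: r/4 = 1.028670^(1/4) − 1 = 0.007092, so r = 0.028367 = 2.837%.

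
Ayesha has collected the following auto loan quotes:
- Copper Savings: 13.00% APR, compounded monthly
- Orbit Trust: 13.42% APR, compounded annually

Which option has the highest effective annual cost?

Copper Savings: (1 + 0.1300/12)^12 − 1 = 13.803%
Orbit Trust: compounded annually, EAR = 13.420%
The highest effective annual rate is Copper Savings at 13.803%.

Copper Savings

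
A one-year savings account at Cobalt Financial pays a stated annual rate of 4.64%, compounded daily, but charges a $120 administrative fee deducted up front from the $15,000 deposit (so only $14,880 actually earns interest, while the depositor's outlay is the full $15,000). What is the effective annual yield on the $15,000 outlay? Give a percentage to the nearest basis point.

3.91%

Value after one year: 14,880 × (1 + 0.0464/365)^365 = 14,880 × 1.047490 = $15,586.65.
Effective yield on the $15,000 outlay: 15,586.65 / 15,000 − 1 = 0.039110 = 3.91%.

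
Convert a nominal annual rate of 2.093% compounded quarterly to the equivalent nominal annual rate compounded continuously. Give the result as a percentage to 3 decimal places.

EAR = (1 + 0.02093/4)^4 − 1 = 0.021095.
Equivalent continuous rate: r = ln(1 + 0.021095) = 0.020875 = 2.088%.

2.088%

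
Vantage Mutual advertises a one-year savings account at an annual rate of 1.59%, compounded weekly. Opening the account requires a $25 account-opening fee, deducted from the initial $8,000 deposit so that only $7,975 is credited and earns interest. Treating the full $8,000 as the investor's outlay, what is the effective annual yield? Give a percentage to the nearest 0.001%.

Value after one year: 7,975 × (1 + 0.0159/52)^52 = 7,975 × 1.016025 = $8,102.80.
Effective yield on the $8,000 outlay: 8,102.80 / 8,000 − 1 = 0.012850 = 1.285%.

1.285%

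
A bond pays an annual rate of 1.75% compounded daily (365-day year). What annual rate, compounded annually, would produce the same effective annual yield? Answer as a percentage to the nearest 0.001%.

EAR = (1 + 0.0175/365)^365 − 1 = 0.017654.
Compounded annually, the equivalent nominal rate is the EAR itself: 1.765%.

1.765%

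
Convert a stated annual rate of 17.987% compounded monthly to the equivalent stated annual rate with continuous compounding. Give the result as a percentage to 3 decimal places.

17.854%

EAR = (1 + 0.17987/12)^12 − 1 = 0.195465.
Equivalent continuous rate: r = ln(1 + 0.195465) = 0.178535 = 17.854%.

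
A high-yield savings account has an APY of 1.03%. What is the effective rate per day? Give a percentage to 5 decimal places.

0.00281%

The per-day rate i satisfies (1 + i)^365 = 1 + 0.0103.
i = 1.0103^(1/365) − 1 = 0.0000281 = 0.00281%.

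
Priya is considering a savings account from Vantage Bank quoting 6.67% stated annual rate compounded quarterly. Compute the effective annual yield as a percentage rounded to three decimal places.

6.839%

EAR = (1 + 0.0667/4)^4 − 1.
= 1.068387 − 1 = 6.839%.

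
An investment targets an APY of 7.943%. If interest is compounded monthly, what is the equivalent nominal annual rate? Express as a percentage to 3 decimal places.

(1 + r/12)^12 − 1 = 0.07943, so 1 + r/12 = 1.07943^(1/12).
r/12 = 0.006390, so r = 0.076677 = 7.668%.

7.668%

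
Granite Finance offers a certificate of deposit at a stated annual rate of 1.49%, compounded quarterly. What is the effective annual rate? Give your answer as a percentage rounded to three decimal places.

1.498%

EAR = (1 + 0.0149/4)^4 − 1.
= (1 + 0.003725)^4 − 1 = 1.014983 − 1 = 1.498%.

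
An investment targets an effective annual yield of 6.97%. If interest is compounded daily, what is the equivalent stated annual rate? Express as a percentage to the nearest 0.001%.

6.738%

(1 + r/365)^365 − 1 = 0.0697, so 1 + r/365 = 1.0697^(1/365).
r/365 = 0.000185, so r = 0.067384 = 6.738%.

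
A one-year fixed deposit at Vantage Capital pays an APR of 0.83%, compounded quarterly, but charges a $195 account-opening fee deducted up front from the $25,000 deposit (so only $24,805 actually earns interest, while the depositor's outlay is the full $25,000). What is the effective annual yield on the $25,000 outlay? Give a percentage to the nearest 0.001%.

Value after one year: 24,805 × (1 + 0.0083/4)^4 = 24,805 × 1.008326 = $25,011.52.
Effective yield on the $25,000 outlay: 25,011.52 / 25,000 − 1 = 0.000461 = 0.046%.

0.046%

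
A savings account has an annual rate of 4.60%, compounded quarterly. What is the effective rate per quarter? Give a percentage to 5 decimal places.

1.15000%

With a nominal annual rate compounded quarterly, the periodic rate is the nominal rate divided by 4.
i = 0.0460 / 4 = 0.0115000 = 1.15000%.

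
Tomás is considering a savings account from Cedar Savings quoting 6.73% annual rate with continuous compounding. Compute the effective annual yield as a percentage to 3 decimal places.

With continuous compounding, EAR = e^0.0673 − 1.
e^0.0673 = 1.069616, so EAR = 0.069616 = 6.962%.

6.962%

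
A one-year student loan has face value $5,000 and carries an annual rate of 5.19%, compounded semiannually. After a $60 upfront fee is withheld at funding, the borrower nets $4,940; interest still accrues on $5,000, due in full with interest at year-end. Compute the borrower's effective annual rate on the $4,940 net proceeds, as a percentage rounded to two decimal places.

Amount owed after one year: 5,000 × (1 + 0.0519/2)^2 = 5,000 × 1.052573 = $5,262.87.
Effective rate on net proceeds: 5,262.87 / 4,940 − 1 = 0.065358 = 6.54%.

6.54%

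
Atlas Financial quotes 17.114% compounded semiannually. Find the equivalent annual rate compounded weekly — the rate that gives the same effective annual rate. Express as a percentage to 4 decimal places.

EAR = (1 + 0.17114/2)^2 − 1 = 0.178462.
Solve (1 + r/52)^52 = 1.178462: r/52 = 1.178462^(1/52) − 1 = 0.003163, so r = 0.164470 = 16.4470%.

16.4470%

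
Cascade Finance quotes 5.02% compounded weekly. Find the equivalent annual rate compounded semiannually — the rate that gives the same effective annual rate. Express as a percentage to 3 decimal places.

5.081%

EAR = (1 + 0.0502/52)^52 − 1 = 0.051456.
Solve (1 + r/2)^2 = 1.051456: r/2 = 1.051456^(1/2) − 1 = 0.025405, so r = 0.050810 = 5.081%.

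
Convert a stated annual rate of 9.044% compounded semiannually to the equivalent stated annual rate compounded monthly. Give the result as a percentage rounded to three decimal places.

EAR = (1 + 0.09044/2)^2 − 1 = 0.092485.
Solve (1 + r/12)^12 = 1.092485: r/12 = 1.092485^(1/12) − 1 = 0.007398, so r = 0.088782 = 8.878%.

8.878%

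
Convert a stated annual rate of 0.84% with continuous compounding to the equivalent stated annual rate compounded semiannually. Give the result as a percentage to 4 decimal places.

EAR under continuous compounding: e^0.0084 − 1 = 0.008435.
Solve (1 + r/2)^2 = 1.008435: r/2 = 1.008435^(1/2) − 1 = 0.004209, so r = 0.008418 = 0.8418%.

0.8418%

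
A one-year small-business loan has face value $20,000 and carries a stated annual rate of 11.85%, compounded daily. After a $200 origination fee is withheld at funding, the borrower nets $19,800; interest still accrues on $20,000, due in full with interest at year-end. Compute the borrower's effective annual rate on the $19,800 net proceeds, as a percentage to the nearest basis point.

13.72%

Amount owed after one year: 20,000 × (1 + 0.1185/365)^365 = 20,000 × 1.125785 = $22,515.70.
Effective rate on net proceeds: 22,515.70 / 19,800 − 1 = 0.137157 = 13.72%.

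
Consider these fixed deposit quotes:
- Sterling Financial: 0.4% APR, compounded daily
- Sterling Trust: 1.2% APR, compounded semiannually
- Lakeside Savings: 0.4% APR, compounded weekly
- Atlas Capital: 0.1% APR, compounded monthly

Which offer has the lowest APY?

Atlas Capital

Sterling Financial: (1 + 0.004/365)^365 − 1 = 0.401%
Sterling Trust: (1 + 0.012/2)^2 − 1 = 1.204%
Lakeside Savings: (1 + 0.004/52)^52 − 1 = 0.401%
Atlas Capital: (1 + 0.001/12)^12 − 1 = 0.100%
The lowest effective annual rate is Atlas Capital at 0.100%.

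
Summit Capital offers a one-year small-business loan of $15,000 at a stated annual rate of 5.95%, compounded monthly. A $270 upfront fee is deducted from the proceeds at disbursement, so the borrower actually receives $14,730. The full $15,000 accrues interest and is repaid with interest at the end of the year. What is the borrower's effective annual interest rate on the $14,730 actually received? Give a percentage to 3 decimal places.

Amount owed after one year: 15,000 × (1 + 0.0595/12)^12 = 15,000 × 1.061150 = $15,917.25.
Effective rate on net proceeds: 15,917.25 / 14,730 − 1 = 0.080601 = 8.060%.

8.060%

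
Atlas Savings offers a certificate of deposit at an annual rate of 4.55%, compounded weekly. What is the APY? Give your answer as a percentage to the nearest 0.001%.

EAR = (1 + 0.0455/52)^52 − 1.
= (1 + 0.000875)^52 − 1 = 1.046530 − 1 = 4.653%.

4.653%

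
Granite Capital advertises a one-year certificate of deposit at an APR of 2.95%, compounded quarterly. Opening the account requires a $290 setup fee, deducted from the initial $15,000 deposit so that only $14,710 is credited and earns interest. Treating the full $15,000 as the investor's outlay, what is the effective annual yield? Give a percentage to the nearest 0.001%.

Value after one year: 14,710 × (1 + 0.0295/4)^4 = 14,710 × 1.029828 = $15,148.77.
Effective yield on the $15,000 outlay: 15,148.77 / 15,000 − 1 = 0.009918 = 0.992%.

0.992%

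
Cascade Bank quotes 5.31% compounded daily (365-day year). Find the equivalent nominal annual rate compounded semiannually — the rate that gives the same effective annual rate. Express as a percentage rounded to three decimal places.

5.381%

EAR = (1 + 0.0531/365)^365 − 1 = 0.054531.
Solve (1 + r/2)^2 = 1.054531: r/2 = 1.054531^(1/2) − 1 = 0.026904, so r = 0.053807 = 5.381%.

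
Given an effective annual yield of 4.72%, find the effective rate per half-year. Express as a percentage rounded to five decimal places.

2.33279%

The per-half-year rate i satisfies (1 + i)^2 = 1 + 0.0472.
i = 1.0472^(1/2) − 1 = 0.0233279 = 2.33279%.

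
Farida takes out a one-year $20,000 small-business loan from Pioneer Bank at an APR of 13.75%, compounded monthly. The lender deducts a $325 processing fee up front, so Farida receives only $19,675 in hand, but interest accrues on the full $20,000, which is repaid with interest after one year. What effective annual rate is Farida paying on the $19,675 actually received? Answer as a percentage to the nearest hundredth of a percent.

Amount owed after one year: 20,000 × (1 + 0.1375/12)^12 = 20,000 × 1.146505 = $22,930.10.
Effective rate on net proceeds: 22,930.10 / 19,675 − 1 = 0.165443 = 16.54%.

16.54%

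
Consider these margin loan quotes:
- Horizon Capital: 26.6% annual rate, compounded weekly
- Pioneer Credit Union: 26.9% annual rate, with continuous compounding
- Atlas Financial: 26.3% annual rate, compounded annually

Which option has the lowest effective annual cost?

Horizon Capital: (1 + 0.266/52)^52 − 1 = 30.385%
Pioneer Credit Union: e^0.269 − 1 = 30.866%
Atlas Financial: compounded annually, EAR = 26.300%
The lowest effective annual rate is Atlas Financial at 26.300%.

Atlas Financial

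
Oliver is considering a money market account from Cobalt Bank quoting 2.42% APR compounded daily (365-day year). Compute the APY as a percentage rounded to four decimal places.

EAR = (1 + 0.0242/365)^365 − 1.
= (1 + 0.000066)^365 − 1 = 1.024494 − 1 = 2.4494%.

2.4494%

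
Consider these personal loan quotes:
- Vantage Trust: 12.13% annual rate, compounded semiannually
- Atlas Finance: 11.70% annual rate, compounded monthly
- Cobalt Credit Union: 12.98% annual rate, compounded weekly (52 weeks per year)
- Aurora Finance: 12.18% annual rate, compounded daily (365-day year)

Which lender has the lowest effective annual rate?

Vantage Trust: (1 + 0.1213/2)^2 − 1 = 12.498%
Atlas Finance: (1 + 0.1170/12)^12 − 1 = 12.348%
Cobalt Credit Union: (1 + 0.1298/52)^52 − 1 = 13.842%
Aurora Finance: (1 + 0.1218/365)^365 − 1 = 12.951%
The lowest effective annual rate is Atlas Finance at 12.348%.

Atlas Finance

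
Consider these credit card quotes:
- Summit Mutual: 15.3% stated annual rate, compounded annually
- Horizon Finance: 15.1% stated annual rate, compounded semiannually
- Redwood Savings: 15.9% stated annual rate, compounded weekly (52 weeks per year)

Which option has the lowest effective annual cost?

Summit Mutual

Summit Mutual: compounded annually, EAR = 15.300%
Horizon Finance: (1 + 0.151/2)^2 − 1 = 15.670%
Redwood Savings: (1 + 0.159/52)^52 − 1 = 17.205%
The lowest effective annual rate is Summit Mutual at 15.300%.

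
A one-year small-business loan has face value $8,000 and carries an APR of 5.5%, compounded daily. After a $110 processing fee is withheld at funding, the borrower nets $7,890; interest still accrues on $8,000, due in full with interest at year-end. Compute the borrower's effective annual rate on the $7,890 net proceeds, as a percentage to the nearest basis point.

7.13%

Amount owed after one year: 8,000 × (1 + 0.055/365)^365 = 8,000 × 1.056536 = $8,452.29.
Effective rate on net proceeds: 8,452.29 / 7,890 − 1 = 0.071266 = 7.13%.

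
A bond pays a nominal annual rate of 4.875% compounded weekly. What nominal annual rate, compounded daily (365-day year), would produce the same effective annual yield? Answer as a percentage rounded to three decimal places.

EAR = (1 + 0.04875/52)^52 − 1 = 0.049934.
Solve (1 + r/365)^365 = 1.049934: r/365 = 1.049934^(1/365) − 1 = 0.000134, so r = 0.048730 = 4.873%.

4.873%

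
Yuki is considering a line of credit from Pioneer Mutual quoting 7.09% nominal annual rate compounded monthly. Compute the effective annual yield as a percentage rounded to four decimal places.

EAR = (1 + 0.0709/12)^12 − 1.
= (1 + 0.005908)^12 − 1 = 1.073250 − 1 = 7.3250%.

7.3250%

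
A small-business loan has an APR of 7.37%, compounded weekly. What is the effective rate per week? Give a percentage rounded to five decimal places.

0.14173%

With a nominal annual rate compounded weekly, the periodic rate is the nominal rate divided by 52.
i = 0.0737 / 52 = 0.0014173 = 0.14173%.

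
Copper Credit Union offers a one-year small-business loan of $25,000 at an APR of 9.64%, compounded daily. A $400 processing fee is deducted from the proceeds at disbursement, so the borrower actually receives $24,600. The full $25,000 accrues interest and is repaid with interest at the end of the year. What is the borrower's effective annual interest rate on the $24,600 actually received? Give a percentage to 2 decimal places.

Amount owed after one year: 25,000 × (1 + 0.0964/365)^365 = 25,000 × 1.101185 = $27,529.64.
Effective rate on net proceeds: 27,529.64 / 24,600 − 1 = 0.119091 = 11.91%.

11.91%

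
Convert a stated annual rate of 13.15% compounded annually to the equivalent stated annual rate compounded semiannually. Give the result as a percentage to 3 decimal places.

12.744%

Compounded annually, EAR = nominal = 0.131500.
Solve (1 + r/2)^2 = 1.131500: r/2 = 1.131500^(1/2) − 1 = 0.063720, so r = 0.127440 = 12.744%.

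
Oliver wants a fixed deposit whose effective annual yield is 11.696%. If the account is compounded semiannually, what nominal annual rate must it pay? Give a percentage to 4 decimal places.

(1 + r/2)^2 − 1 = 0.11696, so 1 + r/2 = 1.11696^(1/2).
r/2 = 0.056863, so r = 0.113727 = 11.3727%.

11.3727%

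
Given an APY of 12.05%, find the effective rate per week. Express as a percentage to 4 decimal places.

The per-week rate i satisfies (1 + i)^52 = 1 + 0.1205.
i = 1.1205^(1/52) − 1 = 0.0021904 = 0.2190%.

0.2190%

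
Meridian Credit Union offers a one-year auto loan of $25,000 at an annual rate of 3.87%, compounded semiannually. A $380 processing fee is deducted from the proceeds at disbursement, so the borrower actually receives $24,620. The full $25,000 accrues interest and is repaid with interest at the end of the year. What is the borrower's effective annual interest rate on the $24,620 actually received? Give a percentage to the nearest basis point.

Amount owed after one year: 25,000 × (1 + 0.0387/2)^2 = 25,000 × 1.039074 = $25,976.86.
Effective rate on net proceeds: 25,976.86 / 24,620 − 1 = 0.055112 = 5.51%.

5.51%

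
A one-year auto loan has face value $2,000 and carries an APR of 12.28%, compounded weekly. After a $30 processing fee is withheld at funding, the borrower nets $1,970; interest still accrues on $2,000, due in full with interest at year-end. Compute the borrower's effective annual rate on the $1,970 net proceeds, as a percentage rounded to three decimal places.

Amount owed after one year: 2,000 × (1 + 0.1228/52)^52 = 2,000 × 1.130495 = $2,260.99.
Effective rate on net proceeds: 2,260.99 / 1,970 − 1 = 0.147710 = 14.771%.

14.771%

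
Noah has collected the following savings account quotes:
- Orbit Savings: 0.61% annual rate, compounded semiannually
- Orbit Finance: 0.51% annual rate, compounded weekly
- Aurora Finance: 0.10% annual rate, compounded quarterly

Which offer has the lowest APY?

Aurora Finance

Orbit Savings: (1 + 0.0061/2)^2 − 1 = 0.611%
Orbit Finance: (1 + 0.0051/52)^52 − 1 = 0.511%
Aurora Finance: (1 + 0.0010/4)^4 − 1 = 0.100%
The lowest effective annual rate is Aurora Finance at 0.100%.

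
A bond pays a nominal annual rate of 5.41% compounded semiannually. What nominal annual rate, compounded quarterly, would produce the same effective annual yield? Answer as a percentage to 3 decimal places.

EAR = (1 + 0.0541/2)^2 − 1 = 0.054832.
Solve (1 + r/4)^4 = 1.054832: r/4 = 1.054832^(1/4) − 1 = 0.013435, so r = 0.053739 = 5.374%.

5.374%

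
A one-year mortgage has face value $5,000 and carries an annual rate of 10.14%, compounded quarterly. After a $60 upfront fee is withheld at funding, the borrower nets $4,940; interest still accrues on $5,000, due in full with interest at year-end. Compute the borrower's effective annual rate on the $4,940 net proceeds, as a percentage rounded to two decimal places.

Amount owed after one year: 5,000 × (1 + 0.1014/4)^4 = 5,000 × 1.105321 = $5,526.61.
Effective rate on net proceeds: 5,526.61 / 4,940 − 1 = 0.118746 = 11.87%.

11.87%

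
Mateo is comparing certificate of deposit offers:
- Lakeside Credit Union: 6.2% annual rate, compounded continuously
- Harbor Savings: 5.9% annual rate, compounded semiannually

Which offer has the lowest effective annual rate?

Lakeside Credit Union: e^0.062 − 1 = 6.396%
Harbor Savings: (1 + 0.059/2)^2 − 1 = 5.987%
The lowest effective annual rate is Harbor Savings at 5.987%.

Harbor Savings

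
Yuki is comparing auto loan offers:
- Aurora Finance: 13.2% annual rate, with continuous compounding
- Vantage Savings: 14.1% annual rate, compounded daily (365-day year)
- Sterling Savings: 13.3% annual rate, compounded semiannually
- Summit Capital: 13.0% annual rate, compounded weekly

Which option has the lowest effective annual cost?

Aurora Finance: e^0.132 − 1 = 14.111%
Vantage Savings: (1 + 0.141/365)^365 − 1 = 15.139%
Sterling Savings: (1 + 0.133/2)^2 − 1 = 13.742%
Summit Capital: (1 + 0.130/52)^52 − 1 = 13.864%
The lowest effective annual rate is Sterling Savings at 13.742%.

Sterling Savings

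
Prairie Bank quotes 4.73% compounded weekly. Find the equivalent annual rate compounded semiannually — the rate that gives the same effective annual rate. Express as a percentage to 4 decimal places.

4.7842%

EAR = (1 + 0.0473/52)^52 − 1 = 0.048414.
Solve (1 + r/2)^2 = 1.048414: r/2 = 1.048414^(1/2) − 1 = 0.023921, so r = 0.047842 = 4.7842%.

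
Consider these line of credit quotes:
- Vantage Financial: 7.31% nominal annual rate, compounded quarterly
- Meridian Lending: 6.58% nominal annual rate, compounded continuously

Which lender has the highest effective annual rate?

Vantage Financial

Vantage Financial: (1 + 0.0731/4)^4 − 1 = 7.513%
Meridian Lending: e^0.0658 − 1 = 6.801%
The highest effective annual rate is Vantage Financial at 7.513%.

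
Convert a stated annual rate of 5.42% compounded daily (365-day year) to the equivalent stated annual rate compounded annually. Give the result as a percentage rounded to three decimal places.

EAR = (1 + 0.0542/365)^365 − 1 = 0.055691.
Compounded annually, the equivalent nominal rate is the EAR itself: 5.569%.

5.569%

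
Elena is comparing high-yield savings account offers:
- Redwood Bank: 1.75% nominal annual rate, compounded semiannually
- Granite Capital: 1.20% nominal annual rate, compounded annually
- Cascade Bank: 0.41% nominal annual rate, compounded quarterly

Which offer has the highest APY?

Redwood Bank

Redwood Bank: (1 + 0.0175/2)^2 − 1 = 1.758%
Granite Capital: compounded annually, EAR = 1.200%
Cascade Bank: (1 + 0.0041/4)^4 − 1 = 0.411%
The highest effective annual rate is Redwood Bank at 1.758%.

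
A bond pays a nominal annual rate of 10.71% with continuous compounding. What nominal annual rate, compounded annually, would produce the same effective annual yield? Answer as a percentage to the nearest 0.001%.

EAR under continuous compounding: e^0.1071 − 1 = 0.113046.
Compounded annually, the equivalent nominal rate is the EAR itself: 11.305%.

11.305%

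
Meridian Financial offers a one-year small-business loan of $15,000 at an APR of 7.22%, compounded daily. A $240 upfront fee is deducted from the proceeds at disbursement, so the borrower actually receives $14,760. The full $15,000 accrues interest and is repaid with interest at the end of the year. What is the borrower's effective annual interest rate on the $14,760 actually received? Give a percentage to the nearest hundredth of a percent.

Amount owed after one year: 15,000 × (1 + 0.0722/365)^365 = 15,000 × 1.074863 = $16,122.94.
Effective rate on net proceeds: 16,122.94 / 14,760 − 1 = 0.092340 = 9.23%.

9.23%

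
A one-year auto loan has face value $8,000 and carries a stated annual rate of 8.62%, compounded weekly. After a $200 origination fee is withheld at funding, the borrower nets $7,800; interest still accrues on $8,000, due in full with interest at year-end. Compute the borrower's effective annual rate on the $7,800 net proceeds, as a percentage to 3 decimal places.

11.789%

Amount owed after one year: 8,000 × (1 + 0.0862/52)^52 = 8,000 × 1.089947 = $8,719.57.
Effective rate on net proceeds: 8,719.57 / 7,800 − 1 = 0.117894 = 11.789%.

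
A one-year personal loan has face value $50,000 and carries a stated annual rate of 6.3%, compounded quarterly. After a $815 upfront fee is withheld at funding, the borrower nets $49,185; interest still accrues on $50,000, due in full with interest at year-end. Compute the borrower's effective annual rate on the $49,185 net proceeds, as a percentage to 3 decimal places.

8.214%

Amount owed after one year: 50,000 × (1 + 0.063/4)^4 = 50,000 × 1.064504 = $53,225.20.
Effective rate on net proceeds: 53,225.20 / 49,185 − 1 = 0.082143 = 8.214%.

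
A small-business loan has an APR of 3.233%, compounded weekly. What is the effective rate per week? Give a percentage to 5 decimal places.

0.06217%

With a nominal annual rate compounded weekly, the periodic rate is the nominal rate divided by 52.
i = 0.03233 / 52 = 0.0006217 = 0.06217%.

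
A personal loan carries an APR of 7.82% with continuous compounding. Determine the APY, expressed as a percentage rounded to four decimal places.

With continuous compounding, EAR = e^0.0782 − 1.
e^0.0782 = 1.081339, so EAR = 0.081339 = 8.1339%.

8.1339%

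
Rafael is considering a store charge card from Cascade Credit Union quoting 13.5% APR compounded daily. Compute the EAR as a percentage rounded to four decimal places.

14.4508%

EAR = (1 + 0.135/365)^365 − 1.
= 1.144508 − 1 = 14.4508%.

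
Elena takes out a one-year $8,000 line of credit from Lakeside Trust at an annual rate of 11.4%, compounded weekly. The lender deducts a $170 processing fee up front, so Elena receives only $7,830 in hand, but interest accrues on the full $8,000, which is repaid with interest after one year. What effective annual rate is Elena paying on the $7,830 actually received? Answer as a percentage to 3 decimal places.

Amount owed after one year: 8,000 × (1 + 0.114/52)^52 = 8,000 × 1.120612 = $8,964.90.
Effective rate on net proceeds: 8,964.90 / 7,830 − 1 = 0.144942 = 14.494%.

14.494%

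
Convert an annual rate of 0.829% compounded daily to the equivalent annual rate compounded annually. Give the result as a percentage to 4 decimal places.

0.8324%

EAR = (1 + 0.00829/365)^365 − 1 = 0.008324.
Compounded annually, the equivalent nominal rate is the EAR itself: 0.8324%.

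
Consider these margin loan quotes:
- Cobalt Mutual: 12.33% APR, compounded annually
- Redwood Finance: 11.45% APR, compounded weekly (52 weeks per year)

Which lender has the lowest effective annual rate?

Redwood Finance

Cobalt Mutual: compounded annually, EAR = 12.330%
Redwood Finance: (1 + 0.1145/52)^52 − 1 = 12.117%
The lowest effective annual rate is Redwood Finance at 12.117%.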